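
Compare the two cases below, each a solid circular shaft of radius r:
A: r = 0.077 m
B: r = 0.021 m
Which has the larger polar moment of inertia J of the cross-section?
Model: a solid circular shaft of radius r, so J = (π·r^4) / 2 (SI units).
  A: J = (π × 0.077^4) / 2 = 5.522 × 10⁻⁵ m⁴
  B: J = (π × 0.021^4) / 2 = 3.055 × 10⁻⁷ m⁴
5.522 × 10⁻⁵ m⁴ > 3.055 × 10⁻⁷ m⁴, so A is larger.
Final answer: A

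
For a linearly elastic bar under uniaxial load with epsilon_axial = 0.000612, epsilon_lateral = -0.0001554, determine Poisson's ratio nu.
Model: a linearly elastic bar under uniaxial load, so epsilon_lateral = -nu·epsilon_axial.
Solve for nu: nu = -epsilon_lateral / epsilon_axial.
Substitute:
  nu = -(-0.0001554) / 0.000612
  nu = 0.2539
Final answer: nu = 0.2539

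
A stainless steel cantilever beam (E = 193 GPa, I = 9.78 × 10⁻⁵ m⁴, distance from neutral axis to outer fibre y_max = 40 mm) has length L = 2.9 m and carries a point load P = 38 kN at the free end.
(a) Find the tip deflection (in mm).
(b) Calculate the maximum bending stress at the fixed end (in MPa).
(a) Tip deflection of a cantilever with an end point load: δ = P·L^3 / (3·E·I). Convert P = 38 kN = 38000 N, E = 193 GPa = 1.93 × 10¹¹ Pa.
  δ = (38000 × 2.9^3) / (3 × (1.93 × 10¹¹) × (9.78 × 10⁻⁵)) = 0.01637 m = 16.37 mm
(b) Maximum bending moment at the fixed end: M = P·L = 38000 × 2.9 = 110200 N·m. Convert y_max = 40 mm = 0.04 m.
  σ = M·y_max / I = (110200 × 0.04) / (9.78 × 10⁻⁵) = 4.507 × 10⁷ Pa = 45.07 MPa
Final answer: (a) δ = 16.37 mm, (b) σ = 45.07 MPa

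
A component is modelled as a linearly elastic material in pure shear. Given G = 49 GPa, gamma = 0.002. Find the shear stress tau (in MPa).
Model: a linearly elastic material in pure shear, so tau = G·gamma.
Convert to SI units:
  G = 49 GPa = 4.9 × 10¹⁰ Pa
Substitute:
  tau = (4.9 × 10¹⁰) × 0.002
  tau = 9.8 × 10⁷ Pa
Convert: tau = 9.8 × 10⁷ Pa = 98 MPa
Final answer: tau = 98 MPa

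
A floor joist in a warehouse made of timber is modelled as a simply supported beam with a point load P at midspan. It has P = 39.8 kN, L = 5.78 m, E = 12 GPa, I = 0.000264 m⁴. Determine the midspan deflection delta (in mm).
Model: a simply supported beam with a point load P at midspan, so delta = (P·L^3) / (48·E·I).
Convert to SI units:
  P = 39.8 kN = 39800 N
  E = 12 GPa = 1.2 × 10¹⁰ Pa
Substitute:
  delta = (39800 × 5.78^3) / (48 × (1.2 × 10¹⁰) × 0.000264)
  delta = 0.05054 m
Convert: delta = 0.05054 m = 50.54 mm
Final answer: delta = 50.54 mm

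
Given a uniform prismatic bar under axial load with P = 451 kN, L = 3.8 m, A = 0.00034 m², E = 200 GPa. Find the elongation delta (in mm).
Model: a uniform prismatic bar under axial load, so delta = (P·L) / (A·E).
Convert to SI units:
  P = 451 kN = 451000 N
  E = 200 GPa = 2 × 10¹¹ Pa
Substitute:
  delta = (451000 × 3.8) / (0.00034 × (2 × 10¹¹))
  delta = 0.0252 m
Convert: delta = 0.0252 m = 25.2 mm
Final answer: delta = 25.2 mm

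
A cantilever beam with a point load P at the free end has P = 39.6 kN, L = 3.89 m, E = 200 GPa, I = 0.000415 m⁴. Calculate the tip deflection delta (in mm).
Model: a cantilever beam with a point load P at the free end, so delta = (P·L^3) / (3·E·I).
Convert to SI units:
  P = 39.6 kN = 39600 N
  E = 200 GPa = 2 × 10¹¹ Pa
Substitute:
  delta = (39600 × 3.89^3) / (3 × (2 × 10¹¹) × 0.000415)
  delta = 0.009361 m
Convert: delta = 0.009361 m = 9.361 mm
Final answer: delta = 9.361 mm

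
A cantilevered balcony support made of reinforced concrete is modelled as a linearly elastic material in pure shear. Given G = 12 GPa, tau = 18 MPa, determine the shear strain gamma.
Model: a linearly elastic material in pure shear, so tau = G·gamma.
Solve for gamma: gamma = tau / G.
Convert to SI units:
  G = 12 GPa = 1.2 × 10¹⁰ Pa
  tau = 18 MPa = 1.8 × 10⁷ Pa
Substitute:
  gamma = (1.8 × 10⁷) / (1.2 × 10¹⁰)
  gamma = 0.0015
Final answer: gamma = 0.0015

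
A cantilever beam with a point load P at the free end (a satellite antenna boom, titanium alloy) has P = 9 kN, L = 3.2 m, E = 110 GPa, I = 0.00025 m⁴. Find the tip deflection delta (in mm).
Model: a cantilever beam with a point load P at the free end, so delta = (P·L^3) / (3·E·I).
Convert to SI units:
  P = 9 kN = 9000 N
  E = 110 GPa = 1.1 × 10¹¹ Pa
Substitute:
  delta = (9000 × 3.2^3) / (3 × (1.1 × 10¹¹) × 0.00025)
  delta = 0.003575 m
Convert: delta = 0.003575 m = 3.575 mm
Final answer: delta = 3.575 mm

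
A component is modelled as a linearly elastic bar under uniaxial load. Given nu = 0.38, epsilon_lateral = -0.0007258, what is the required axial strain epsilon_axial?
Model: a linearly elastic bar under uniaxial load, so epsilon_lateral = -nu·epsilon_axial.
Solve for epsilon_axial: epsilon_axial = -epsilon_lateral / nu.
Substitute:
  epsilon_axial = -(-0.0007258) / 0.38
  epsilon_axial = 0.00191
Final answer: epsilon_axial = 0.00191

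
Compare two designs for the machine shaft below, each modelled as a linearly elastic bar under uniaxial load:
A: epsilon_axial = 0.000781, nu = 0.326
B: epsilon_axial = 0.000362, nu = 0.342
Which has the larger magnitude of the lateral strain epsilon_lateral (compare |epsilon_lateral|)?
Model: a linearly elastic bar under uniaxial load, so epsilon_lateral = -nu·epsilon_axial (SI units).
  A: epsilon_lateral = -(0.326 × 0.000781) = -0.0002546
  B: epsilon_lateral = -(0.342 × 0.000362) = -0.0001238
|epsilon_lateral|: A = 0.0002546, B = 0.0001238, so A is larger in magnitude.
Final answer: A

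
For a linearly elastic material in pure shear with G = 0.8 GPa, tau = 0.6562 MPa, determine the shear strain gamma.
Model: a linearly elastic material in pure shear, so tau = G·gamma.
Solve for gamma: gamma = tau / G.
Convert to SI units:
  G = 0.8 GPa = 8 × 10⁸ Pa
  tau = 0.6562 MPa = 656200 Pa
Substitute:
  gamma = 656200 / (8 × 10⁸)
  gamma = 0.0008203
Final answer: gamma = 0.0008203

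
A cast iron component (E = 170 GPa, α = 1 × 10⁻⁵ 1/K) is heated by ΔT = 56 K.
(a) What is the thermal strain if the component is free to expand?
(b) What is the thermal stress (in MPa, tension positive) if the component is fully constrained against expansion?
(a) Free thermal strain ε_th = α·ΔT = (1 × 10⁻⁵) × 56 = 0.00056
(b) Fully constrained, the expansion is suppressed, so σ = -E·α·ΔT. Convert E = 170 GPa = 1.7 × 10¹¹ Pa.
  σ = -(1.7 × 10¹¹) × (1 × 10⁻⁵) × 56 = -9.52 × 10⁷ Pa = -95.2 MPa (compressive)
Final answer: (a) ε_th = 0.00056, (b) σ = -95.2 MPa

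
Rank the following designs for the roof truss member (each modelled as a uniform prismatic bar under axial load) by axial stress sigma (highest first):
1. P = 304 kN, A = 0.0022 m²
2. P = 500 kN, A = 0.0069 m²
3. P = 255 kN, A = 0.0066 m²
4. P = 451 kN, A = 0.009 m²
Model: a uniform prismatic bar under axial load, so sigma = P / A (SI units).
  Case 1: sigma = 304000 / 0.0022 = 1.382 × 10⁸ Pa = 138.2 MPa
  Case 2: sigma = 500000 / 0.0069 = 7.246 × 10⁷ Pa = 72.46 MPa
  Case 3: sigma = 255000 / 0.0066 = 3.864 × 10⁷ Pa = 38.64 MPa
  Case 4: sigma = 451000 / 0.009 = 5.011 × 10⁷ Pa = 50.11 MPa
Ordering: 138.2 MPa (case 1) > 72.46 MPa (case 2) > 50.11 MPa (case 4) > 38.64 MPa (case 3)
Final answer: 1, 2, 4, 3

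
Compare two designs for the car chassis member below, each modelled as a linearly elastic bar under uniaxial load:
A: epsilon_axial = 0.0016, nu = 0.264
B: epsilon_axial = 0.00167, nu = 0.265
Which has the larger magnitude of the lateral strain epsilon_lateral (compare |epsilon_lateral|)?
Model: a linearly elastic bar under uniaxial load, so epsilon_lateral = -nu·epsilon_axial (SI units).
  A: epsilon_lateral = -(0.264 × 0.0016) = -0.0004224
  B: epsilon_lateral = -(0.265 × 0.00167) = -0.0004426
|epsilon_lateral|: A = 0.0004224, B = 0.0004426, so B is larger in magnitude.
Final answer: B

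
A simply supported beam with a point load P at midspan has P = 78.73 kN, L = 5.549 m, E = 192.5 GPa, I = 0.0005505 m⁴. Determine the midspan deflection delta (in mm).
Model: a simply supported beam with a point load P at midspan, so delta = (P·L^3) / (48·E·I).
Convert to SI units:
  P = 78.73 kN = 78730 N
  E = 192.5 GPa = 1.925 × 10¹¹ Pa
Substitute:
  delta = (78730 × 5.549^3) / (48 × (1.925 × 10¹¹) × 0.0005505)
  delta = 0.002645 m
Convert: delta = 0.002645 m = 2.645 mm
Final answer: delta = 2.645 mm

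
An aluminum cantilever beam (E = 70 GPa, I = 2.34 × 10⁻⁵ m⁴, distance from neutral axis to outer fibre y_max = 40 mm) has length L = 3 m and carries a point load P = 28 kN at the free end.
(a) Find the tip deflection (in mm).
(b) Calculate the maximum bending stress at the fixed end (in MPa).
(a) Tip deflection of a cantilever with an end point load: δ = P·L^3 / (3·E·I). Convert P = 28 kN = 28000 N, E = 70 GPa = 7 × 10¹⁰ Pa.
  δ = (28000 × 3^3) / (3 × (7 × 10¹⁰) × (2.34 × 10⁻⁵)) = 0.1538 m = 153.8 mm
(b) Maximum bending moment at the fixed end: M = P·L = 28000 × 3 = 84000 N·m. Convert y_max = 40 mm = 0.04 m.
  σ = M·y_max / I = (84000 × 0.04) / (2.34 × 10⁻⁵) = 1.436 × 10⁸ Pa = 143.6 MPa
Final answer: (a) δ = 153.8 mm, (b) σ = 143.6 MPa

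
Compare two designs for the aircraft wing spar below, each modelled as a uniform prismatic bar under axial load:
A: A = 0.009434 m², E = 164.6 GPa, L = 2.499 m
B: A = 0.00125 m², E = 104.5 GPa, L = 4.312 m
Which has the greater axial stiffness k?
Model: a uniform prismatic bar under axial load, so k = (A·E) / L (SI units).
  A: k = (0.009434 × (1.646 × 10¹¹)) / 2.499 = 6.214 × 10⁸ N/m = 621.4 MN/m
  B: k = (0.00125 × (1.045 × 10¹¹)) / 4.312 = 3.029 × 10⁷ N/m = 30.29 MN/m
621.4 MN/m > 30.29 MN/m, so A is larger.
Final answer: A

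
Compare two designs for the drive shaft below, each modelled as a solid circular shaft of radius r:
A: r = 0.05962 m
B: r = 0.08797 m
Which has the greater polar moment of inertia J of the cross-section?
Model: a solid circular shaft of radius r, so J = (π·r^4) / 2 (SI units).
  A: J = (π × 0.05962^4) / 2 = 1.985 × 10⁻⁵ m⁴
  B: J = (π × 0.08797^4) / 2 = 9.407 × 10⁻⁵ m⁴
9.407 × 10⁻⁵ m⁴ > 1.985 × 10⁻⁵ m⁴, so B is larger.
Final answer: B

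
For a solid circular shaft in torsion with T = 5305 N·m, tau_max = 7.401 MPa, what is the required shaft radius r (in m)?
Model: a solid circular shaft in torsion, so tau_max = (2·T) / (π·r^3).
Solve for r: r = ((2·T) / (π·tau_max))^(1/3).
Convert to SI units:
  tau_max = 7.401 MPa = 7.401 × 10⁶ Pa
Substitute:
  r = ((2 × 5305) / (π × (7.401 × 10⁶)))^(1/3)
  r = 0.07699 m
Final answer: r = 0.07699 m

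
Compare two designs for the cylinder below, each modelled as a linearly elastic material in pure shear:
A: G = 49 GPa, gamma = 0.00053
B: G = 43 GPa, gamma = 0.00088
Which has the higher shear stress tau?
Model: a linearly elastic material in pure shear, so tau = G·gamma (SI units).
  A: tau = (4.9 × 10¹⁰) × 0.00053 = 2.597 × 10⁷ Pa = 25.97 MPa
  B: tau = (4.3 × 10¹⁰) × 0.00088 = 3.784 × 10⁷ Pa = 37.84 MPa
37.84 MPa > 25.97 MPa, so B is larger.
Final answer: B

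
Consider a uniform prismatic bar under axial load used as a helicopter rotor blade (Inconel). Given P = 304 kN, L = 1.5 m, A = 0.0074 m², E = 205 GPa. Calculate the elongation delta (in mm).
Model: a uniform prismatic bar under axial load, so delta = (P·L) / (A·E).
Convert to SI units:
  P = 304 kN = 304000 N
  E = 205 GPa = 2.05 × 10¹¹ Pa
Substitute:
  delta = (304000 × 1.5) / (0.0074 × (2.05 × 10¹¹))
  delta = 0.0003006 m
Convert: delta = 0.0003006 m = 0.3006 mm
Final answer: delta = 0.3006 mm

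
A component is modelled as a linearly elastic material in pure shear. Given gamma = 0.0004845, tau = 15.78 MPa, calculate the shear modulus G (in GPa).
Model: a linearly elastic material in pure shear, so tau = G·gamma.
Solve for G: G = tau / gamma.
Convert to SI units:
  tau = 15.78 MPa = 1.578 × 10⁷ Pa
Substitute:
  G = (1.578 × 10⁷) / 0.0004845
  G = 3.257 × 10¹⁰ Pa
Convert: G = 3.257 × 10¹⁰ Pa = 32.57 GPa
Final answer: G = 32.57 GPa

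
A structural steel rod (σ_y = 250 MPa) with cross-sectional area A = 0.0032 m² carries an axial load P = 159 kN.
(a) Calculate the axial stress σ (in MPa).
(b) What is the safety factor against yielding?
(a) Axial stress σ = P/A. Convert P = 159 kN = 159000 N.
  σ = 159000 / 0.0032 = 4.969 × 10⁷ Pa = 49.69 MPa
(b) Safety factor SF = σ_y/σ = 250 / 49.69 = 5.031
Final answer: (a) σ = 49.69 MPa, (b) SF = 5.031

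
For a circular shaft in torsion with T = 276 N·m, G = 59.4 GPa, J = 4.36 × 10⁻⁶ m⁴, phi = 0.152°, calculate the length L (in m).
Model: a circular shaft in torsion, so phi = (T·L) / (G·J).
Solve for L: L = (phi·G·J) / T.
Convert to SI units:
  G = 59.4 GPa = 5.94 × 10¹⁰ Pa
  phi = 0.152° = 0.002653 rad
Substitute:
  L = (0.002653 × (5.94 × 10¹⁰) × (4.36 × 10⁻⁶)) / 276
  L = 2.489 m
Final answer: L = 2.489 m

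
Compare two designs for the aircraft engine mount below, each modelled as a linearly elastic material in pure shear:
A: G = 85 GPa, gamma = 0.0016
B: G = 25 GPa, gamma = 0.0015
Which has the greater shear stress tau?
Model: a linearly elastic material in pure shear, so tau = G·gamma (SI units).
  A: tau = (8.5 × 10¹⁰) × 0.0016 = 1.36 × 10⁸ Pa = 136 MPa
  B: tau = (2.5 × 10¹⁰) × 0.0015 = 3.75 × 10⁷ Pa = 37.5 MPa
136 MPa > 37.5 MPa, so A is larger.
Final answer: A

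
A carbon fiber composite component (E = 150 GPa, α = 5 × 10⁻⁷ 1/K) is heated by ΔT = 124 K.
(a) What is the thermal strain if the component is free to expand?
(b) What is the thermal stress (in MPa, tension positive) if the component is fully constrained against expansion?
(a) Free thermal strain ε_th = α·ΔT = (5 × 10⁻⁷) × 124 = 6.2 × 10⁻⁵
(b) Fully constrained, the expansion is suppressed, so σ = -E·α·ΔT. Convert E = 150 GPa = 1.5 × 10¹¹ Pa.
  σ = -(1.5 × 10¹¹) × (5 × 10⁻⁷) × 124 = -9.3 × 10⁶ Pa = -9.3 MPa (compressive)
Final answer: (a) ε_th = 6.2 × 10⁻⁵, (b) σ = -9.3 MPa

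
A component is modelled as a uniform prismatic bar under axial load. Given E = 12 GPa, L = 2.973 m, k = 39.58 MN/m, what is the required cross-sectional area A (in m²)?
Model: a uniform prismatic bar under axial load, so k = (A·E) / L.
Solve for A: A = (k·L) / E.
Convert to SI units:
  E = 12 GPa = 1.2 × 10¹⁰ Pa
  k = 39.58 MN/m = 3.958 × 10⁷ N/m
Substitute:
  A = ((3.958 × 10⁷) × 2.973) / (1.2 × 10¹⁰)
  A = 0.009806 m²
Final answer: A = 0.009806 m²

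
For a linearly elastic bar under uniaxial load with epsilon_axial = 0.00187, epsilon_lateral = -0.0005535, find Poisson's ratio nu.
Model: a linearly elastic bar under uniaxial load, so epsilon_lateral = -nu·epsilon_axial.
Solve for nu: nu = -epsilon_lateral / epsilon_axial.
Substitute:
  nu = -(-0.0005535) / 0.00187
  nu = 0.296
Final answer: nu = 0.296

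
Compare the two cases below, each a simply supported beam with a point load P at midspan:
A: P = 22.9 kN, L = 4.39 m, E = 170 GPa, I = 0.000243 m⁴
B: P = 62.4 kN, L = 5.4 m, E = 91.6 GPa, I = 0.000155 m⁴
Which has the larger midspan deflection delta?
Model: a simply supported beam with a point load P at midspan, so delta = (P·L^3) / (48·E·I) (SI units).
  A: delta = (22900 × 4.39^3) / (48 × (1.7 × 10¹¹) × 0.000243) = 0.0009771 m = 0.9771 mm
  B: delta = (62400 × 5.4^3) / (48 × (9.16 × 10¹⁰) × 0.000155) = 0.01442 m = 14.42 mm
14.42 mm > 0.9771 mm, so B is larger.
Final answer: B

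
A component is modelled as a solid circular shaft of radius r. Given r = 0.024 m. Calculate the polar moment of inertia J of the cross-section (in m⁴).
Model: a solid circular shaft of radius r, so J = (π·r^4) / 2.
Substitute:
  J = (π × 0.024^4) / 2
  J = 5.212 × 10⁻⁷ m⁴
Final answer: J = 5.212 × 10⁻⁷ m⁴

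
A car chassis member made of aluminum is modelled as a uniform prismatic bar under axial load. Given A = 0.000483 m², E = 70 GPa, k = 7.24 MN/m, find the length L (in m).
Model: a uniform prismatic bar under axial load, so k = (A·E) / L.
Solve for L: L = (A·E) / k.
Convert to SI units:
  E = 70 GPa = 7 × 10¹⁰ Pa
  k = 7.24 MN/m = 7.24 × 10⁶ N/m
Substitute:
  L = (0.000483 × (7 × 10¹⁰)) / (7.24 × 10⁶)
  L = 4.67 m
Final answer: L = 4.67 m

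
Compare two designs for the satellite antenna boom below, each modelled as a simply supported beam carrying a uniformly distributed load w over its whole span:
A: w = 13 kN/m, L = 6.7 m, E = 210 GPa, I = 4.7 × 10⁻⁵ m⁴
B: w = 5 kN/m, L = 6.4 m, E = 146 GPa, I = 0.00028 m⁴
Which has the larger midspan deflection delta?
Model: a simply supported beam carrying a uniformly distributed load w over its whole span, so delta = (5·w·L^4) / (384·E·I) (SI units).
  A: delta = (5 × 13000 × 6.7^4) / (384 × (2.1 × 10¹¹) × (4.7 × 10⁻⁵)) = 0.03456 m = 34.56 mm
  B: delta = (5 × 5000 × 6.4^4) / (384 × (1.46 × 10¹¹) × 0.00028) = 0.002672 m = 2.672 mm
34.56 mm > 2.672 mm, so A is larger.
Final answer: A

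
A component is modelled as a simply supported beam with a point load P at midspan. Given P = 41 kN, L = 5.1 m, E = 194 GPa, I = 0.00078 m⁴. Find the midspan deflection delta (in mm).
Model: a simply supported beam with a point load P at midspan, so delta = (P·L^3) / (48·E·I).
Convert to SI units:
  P = 41 kN = 41000 N
  E = 194 GPa = 1.94 × 10¹¹ Pa
Substitute:
  delta = (41000 × 5.1^3) / (48 × (1.94 × 10¹¹) × 0.00078)
  delta = 0.0007488 m
Convert: delta = 0.0007488 m = 0.7488 mm
Final answer: delta = 0.7488 mm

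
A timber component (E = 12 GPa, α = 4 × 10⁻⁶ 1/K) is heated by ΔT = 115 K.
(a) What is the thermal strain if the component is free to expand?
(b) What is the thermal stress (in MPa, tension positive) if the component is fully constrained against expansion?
(a) Free thermal strain ε_th = α·ΔT = (4 × 10⁻⁶) × 115 = 0.00046
(b) Fully constrained, the expansion is suppressed, so σ = -E·α·ΔT. Convert E = 12 GPa = 1.2 × 10¹⁰ Pa.
  σ = -(1.2 × 10¹⁰) × (4 × 10⁻⁶) × 115 = -5.52 × 10⁶ Pa = -5.52 MPa (compressive)
Final answer: (a) ε_th = 0.00046, (b) σ = -5.52 MPa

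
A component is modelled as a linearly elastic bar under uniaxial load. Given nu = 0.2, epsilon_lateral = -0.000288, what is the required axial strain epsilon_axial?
Model: a linearly elastic bar under uniaxial load, so epsilon_lateral = -nu·epsilon_axial.
Solve for epsilon_axial: epsilon_axial = -epsilon_lateral / nu.
Substitute:
  epsilon_axial = -(-0.000288) / 0.2
  epsilon_axial = 0.00144
Final answer: epsilon_axial = 0.00144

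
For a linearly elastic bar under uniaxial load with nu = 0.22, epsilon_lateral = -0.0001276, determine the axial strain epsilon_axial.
Model: a linearly elastic bar under uniaxial load, so epsilon_lateral = -nu·epsilon_axial.
Solve for epsilon_axial: epsilon_axial = -epsilon_lateral / nu.
Substitute:
  epsilon_axial = -(-0.0001276) / 0.22
  epsilon_axial = 0.00058
Final answer: epsilon_axial = 0.00058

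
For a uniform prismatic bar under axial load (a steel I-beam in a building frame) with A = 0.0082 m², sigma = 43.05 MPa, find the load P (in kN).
Model: a uniform prismatic bar under axial load, so sigma = P / A.
Solve for P: P = sigma·A.
Convert to SI units:
  sigma = 43.05 MPa = 4.305 × 10⁷ Pa
Substitute:
  P = (4.305 × 10⁷) × 0.0082
  P = 353000 N
Convert: P = 353000 N = 353 kN
Final answer: P = 353 kN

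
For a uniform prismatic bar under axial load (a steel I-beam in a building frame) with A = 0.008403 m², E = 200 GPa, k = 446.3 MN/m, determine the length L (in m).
Model: a uniform prismatic bar under axial load, so k = (A·E) / L.
Solve for L: L = (A·E) / k.
Convert to SI units:
  E = 200 GPa = 2 × 10¹¹ Pa
  k = 446.3 MN/m = 4.463 × 10⁸ N/m
Substitute:
  L = (0.008403 × (2 × 10¹¹)) / (4.463 × 10⁸)
  L = 3.766 m
Final answer: L = 3.766 m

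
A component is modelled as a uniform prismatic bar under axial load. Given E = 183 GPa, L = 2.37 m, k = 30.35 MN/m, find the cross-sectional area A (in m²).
Model: a uniform prismatic bar under axial load, so k = (A·E) / L.
Solve for A: A = (k·L) / E.
Convert to SI units:
  E = 183 GPa = 1.83 × 10¹¹ Pa
  k = 30.35 MN/m = 3.035 × 10⁷ N/m
Substitute:
  A = ((3.035 × 10⁷) × 2.37) / (1.83 × 10¹¹)
  A = 0.0003931 m²
Final answer: A = 0.0003931 m²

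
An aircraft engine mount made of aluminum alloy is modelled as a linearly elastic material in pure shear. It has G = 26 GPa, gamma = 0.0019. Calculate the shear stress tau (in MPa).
Model: a linearly elastic material in pure shear, so tau = G·gamma.
Convert to SI units:
  G = 26 GPa = 2.6 × 10¹⁰ Pa
Substitute:
  tau = (2.6 × 10¹⁰) × 0.0019
  tau = 4.94 × 10⁷ Pa
Convert: tau = 4.94 × 10⁷ Pa = 49.4 MPa
Final answer: tau = 49.4 MPa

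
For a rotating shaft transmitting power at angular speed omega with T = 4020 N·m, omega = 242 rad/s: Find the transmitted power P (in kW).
Model: a rotating shaft transmitting power at angular speed omega, so P = T·omega.
Substitute:
  P = 4020 × 242
  P = 972800 W
Convert: P = 972800 W = 972.8 kW
Final answer: P = 972.8 kW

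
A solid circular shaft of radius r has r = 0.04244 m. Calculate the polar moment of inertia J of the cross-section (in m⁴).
Model: a solid circular shaft of radius r, so J = (π·r^4) / 2.
Substitute:
  J = (π × 0.04244^4) / 2
  J = 5.096 × 10⁻⁶ m⁴
Final answer: J = 5.096 × 10⁻⁶ m⁴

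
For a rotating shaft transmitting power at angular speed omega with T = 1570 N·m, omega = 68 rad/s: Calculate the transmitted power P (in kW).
Model: a rotating shaft transmitting power at angular speed omega, so P = T·omega.
Substitute:
  P = 1570 × 68
  P = 106800 W
Convert: P = 106800 W = 106.8 kW
Final answer: P = 106.8 kW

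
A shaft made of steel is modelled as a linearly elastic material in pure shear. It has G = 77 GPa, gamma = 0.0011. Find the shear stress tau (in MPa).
Model: a linearly elastic material in pure shear, so tau = G·gamma.
Convert to SI units:
  G = 77 GPa = 7.7 × 10¹⁰ Pa
Substitute:
  tau = (7.7 × 10¹⁰) × 0.0011
  tau = 8.47 × 10⁷ Pa
Convert: tau = 8.47 × 10⁷ Pa = 84.7 MPa
Final answer: tau = 84.7 MPa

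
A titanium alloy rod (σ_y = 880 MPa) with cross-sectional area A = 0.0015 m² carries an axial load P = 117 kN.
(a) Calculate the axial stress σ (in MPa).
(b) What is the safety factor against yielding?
(a) Axial stress σ = P/A. Convert P = 117 kN = 117000 N.
  σ = 117000 / 0.0015 = 7.8 × 10⁷ Pa = 78 MPa
(b) Safety factor SF = σ_y/σ = 880 / 78 = 11.28
Final answer: (a) σ = 78 MPa, (b) SF = 11.28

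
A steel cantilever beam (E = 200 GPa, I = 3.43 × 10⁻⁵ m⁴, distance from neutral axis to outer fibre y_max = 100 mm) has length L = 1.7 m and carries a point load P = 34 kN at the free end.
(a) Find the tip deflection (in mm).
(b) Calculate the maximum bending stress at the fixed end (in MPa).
(a) Tip deflection of a cantilever with an end point load: δ = P·L^3 / (3·E·I). Convert P = 34 kN = 34000 N, E = 200 GPa = 2 × 10¹¹ Pa.
  δ = (34000 × 1.7^3) / (3 × (2 × 10¹¹) × (3.43 × 10⁻⁵)) = 0.008117 m = 8.117 mm
(b) Maximum bending moment at the fixed end: M = P·L = 34000 × 1.7 = 57800 N·m. Convert y_max = 100 mm = 0.1 m.
  σ = M·y_max / I = (57800 × 0.1) / (3.43 × 10⁻⁵) = 1.685 × 10⁸ Pa = 168.5 MPa
Final answer: (a) δ = 8.117 mm, (b) σ = 168.5 MPa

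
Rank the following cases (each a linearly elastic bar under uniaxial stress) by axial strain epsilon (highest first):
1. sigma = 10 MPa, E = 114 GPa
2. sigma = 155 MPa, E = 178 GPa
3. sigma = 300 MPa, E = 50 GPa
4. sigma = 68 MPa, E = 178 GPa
Model: a linearly elastic bar under uniaxial stress, so epsilon = sigma / E (SI units).
  Case 1: epsilon = (1 × 10⁷) / (1.14 × 10¹¹) = 8.772 × 10⁻⁵
  Case 2: epsilon = (1.55 × 10⁸) / (1.78 × 10¹¹) = 0.0008708
  Case 3: epsilon = (3 × 10⁸) / (5 × 10¹⁰) = 0.006
  Case 4: epsilon = (6.8 × 10⁷) / (1.78 × 10¹¹) = 0.000382
Ordering: 0.006 (case 3) > 0.0008708 (case 2) > 0.000382 (case 4) > 8.772 × 10⁻⁵ (case 1)
Final answer: 3, 2, 4, 1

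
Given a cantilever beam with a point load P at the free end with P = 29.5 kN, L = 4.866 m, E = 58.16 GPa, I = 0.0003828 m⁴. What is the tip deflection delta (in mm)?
Model: a cantilever beam with a point load P at the free end, so delta = (P·L^3) / (3·E·I).
Convert to SI units:
  P = 29.5 kN = 29500 N
  E = 58.16 GPa = 5.816 × 10¹⁰ Pa
Substitute:
  delta = (29500 × 4.866^3) / (3 × (5.816 × 10¹⁰) × 0.0003828)
  delta = 0.05089 m
Convert: delta = 0.05089 m = 50.89 mm
Final answer: delta = 50.89 mm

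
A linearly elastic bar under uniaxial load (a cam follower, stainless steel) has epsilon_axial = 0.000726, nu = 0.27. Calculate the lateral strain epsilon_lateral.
Model: a linearly elastic bar under uniaxial load, so epsilon_lateral = -nu·epsilon_axial.
Substitute:
  epsilon_lateral = -(0.27 × 0.000726)
  epsilon_lateral = -0.000196
Final answer: epsilon_lateral = -0.000196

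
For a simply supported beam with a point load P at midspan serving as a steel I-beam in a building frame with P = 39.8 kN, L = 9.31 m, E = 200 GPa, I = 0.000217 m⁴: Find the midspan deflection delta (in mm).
Model: a simply supported beam with a point load P at midspan, so delta = (P·L^3) / (48·E·I).
Convert to SI units:
  P = 39.8 kN = 39800 N
  E = 200 GPa = 2 × 10¹¹ Pa
Substitute:
  delta = (39800 × 9.31^3) / (48 × (2 × 10¹¹) × 0.000217)
  delta = 0.01542 m
Convert: delta = 0.01542 m = 15.42 mm
Final answer: delta = 15.42 mm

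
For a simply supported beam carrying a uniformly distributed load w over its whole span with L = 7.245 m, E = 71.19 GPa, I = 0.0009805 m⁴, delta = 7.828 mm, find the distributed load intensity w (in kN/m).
Model: a simply supported beam carrying a uniformly distributed load w over its whole span, so delta = (5·w·L^4) / (384·E·I).
Solve for w: w = (384·delta·E·I) / (5·L^4).
Convert to SI units:
  E = 71.19 GPa = 7.119 × 10¹⁰ Pa
  delta = 7.828 mm = 0.007828 m
Substitute:
  w = (384 × 0.007828 × (7.119 × 10¹⁰) × 0.0009805) / (5 × 7.245^4)
  w = 15230 N/m
Convert: w = 15230 N/m = 15.23 kN/m
Final answer: w = 15.23 kN/m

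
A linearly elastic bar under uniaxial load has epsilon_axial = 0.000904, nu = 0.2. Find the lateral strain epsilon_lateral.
Model: a linearly elastic bar under uniaxial load, so epsilon_lateral = -nu·epsilon_axial.
Substitute:
  epsilon_lateral = -(0.2 × 0.000904)
  epsilon_lateral = -0.0001808
Final answer: epsilon_lateral = -0.0001808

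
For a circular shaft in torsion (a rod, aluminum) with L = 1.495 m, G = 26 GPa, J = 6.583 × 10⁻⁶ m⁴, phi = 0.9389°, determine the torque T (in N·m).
Model: a circular shaft in torsion, so phi = (T·L) / (G·J).
Solve for T: T = (phi·G·J) / L.
Convert to SI units:
  G = 26 GPa = 2.6 × 10¹⁰ Pa
  phi = 0.9389° = 0.01639 rad
Substitute:
  T = (0.01639 × (2.6 × 10¹⁰) × (6.583 × 10⁻⁶)) / 1.495
  T = 1876 N·m
Final answer: T = 1876 N·m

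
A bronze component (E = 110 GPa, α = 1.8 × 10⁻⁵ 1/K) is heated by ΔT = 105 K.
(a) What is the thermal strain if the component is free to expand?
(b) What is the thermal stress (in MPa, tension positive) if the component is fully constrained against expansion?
(a) Free thermal strain ε_th = α·ΔT = (1.8 × 10⁻⁵) × 105 = 0.00189
(b) Fully constrained, the expansion is suppressed, so σ = -E·α·ΔT. Convert E = 110 GPa = 1.1 × 10¹¹ Pa.
  σ = -(1.1 × 10¹¹) × (1.8 × 10⁻⁵) × 105 = -2.079 × 10⁸ Pa = -207.9 MPa (compressive)
Final answer: (a) ε_th = 0.00189, (b) σ = -207.9 MPa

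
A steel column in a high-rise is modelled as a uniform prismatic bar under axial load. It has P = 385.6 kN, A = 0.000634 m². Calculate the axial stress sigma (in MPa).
Model: a uniform prismatic bar under axial load, so sigma = P / A.
Convert to SI units:
  P = 385.6 kN = 385600 N
Substitute:
  sigma = 385600 / 0.000634
  sigma = 6.082 × 10⁸ Pa
Convert: sigma = 6.082 × 10⁸ Pa = 608.2 MPa
Final answer: sigma = 608.2 MPa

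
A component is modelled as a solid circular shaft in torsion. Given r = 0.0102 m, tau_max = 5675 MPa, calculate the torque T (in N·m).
Model: a solid circular shaft in torsion, so tau_max = (2·T) / (π·r^3).
Solve for T: T = (π·tau_max·r^3) / 2.
Convert to SI units:
  tau_max = 5675 MPa = 5.675 × 10⁹ Pa
Substitute:
  T = (π × (5.675 × 10⁹) × 0.0102^3) / 2
  T = 9460 N·m
Final answer: T = 9460 N·m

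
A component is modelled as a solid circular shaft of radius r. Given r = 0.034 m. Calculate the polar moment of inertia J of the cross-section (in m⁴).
Model: a solid circular shaft of radius r, so J = (π·r^4) / 2.
Substitute:
  J = (π × 0.034^4) / 2
  J = 2.099 × 10⁻⁶ m⁴
Final answer: J = 2.099 × 10⁻⁶ m⁴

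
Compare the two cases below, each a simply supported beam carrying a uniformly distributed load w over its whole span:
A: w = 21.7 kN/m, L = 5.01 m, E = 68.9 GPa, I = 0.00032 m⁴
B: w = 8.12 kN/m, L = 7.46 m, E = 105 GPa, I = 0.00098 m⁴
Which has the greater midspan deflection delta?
Model: a simply supported beam carrying a uniformly distributed load w over its whole span, so delta = (5·w·L^4) / (384·E·I) (SI units).
  A: delta = (5 × 21700 × 5.01^4) / (384 × (6.89 × 10¹⁰) × 0.00032) = 0.008074 m = 8.074 mm
  B: delta = (5 × 8120 × 7.46^4) / (384 × (1.05 × 10¹¹) × 0.00098) = 0.003182 m = 3.182 mm
8.074 mm > 3.182 mm, so A is larger.
Final answer: A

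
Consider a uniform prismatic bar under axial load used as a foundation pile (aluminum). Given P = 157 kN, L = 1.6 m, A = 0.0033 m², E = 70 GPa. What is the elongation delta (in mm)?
Model: a uniform prismatic bar under axial load, so delta = (P·L) / (A·E).
Convert to SI units:
  P = 157 kN = 157000 N
  E = 70 GPa = 7 × 10¹⁰ Pa
Substitute:
  delta = (157000 × 1.6) / (0.0033 × (7 × 10¹⁰))
  delta = 0.001087 m
Convert: delta = 0.001087 m = 1.087 mm
Final answer: delta = 1.087 mm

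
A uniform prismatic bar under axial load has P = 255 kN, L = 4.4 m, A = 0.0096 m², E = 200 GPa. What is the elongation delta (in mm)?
Model: a uniform prismatic bar under axial load, so delta = (P·L) / (A·E).
Convert to SI units:
  P = 255 kN = 255000 N
  E = 200 GPa = 2 × 10¹¹ Pa
Substitute:
  delta = (255000 × 4.4) / (0.0096 × (2 × 10¹¹))
  delta = 0.0005844 m
Convert: delta = 0.0005844 m = 0.5844 mm
Final answer: delta = 0.5844 mm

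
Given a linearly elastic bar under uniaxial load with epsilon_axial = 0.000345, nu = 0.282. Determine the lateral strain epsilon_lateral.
Model: a linearly elastic bar under uniaxial load, so epsilon_lateral = -nu·epsilon_axial.
Substitute:
  epsilon_lateral = -(0.282 × 0.000345)
  epsilon_lateral = -9.729 × 10⁻⁵
Final answer: epsilon_lateral = -9.729 × 10⁻⁵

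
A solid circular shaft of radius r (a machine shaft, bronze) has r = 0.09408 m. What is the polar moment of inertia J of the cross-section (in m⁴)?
Model: a solid circular shaft of radius r, so J = (π·r^4) / 2.
Substitute:
  J = (π × 0.09408^4) / 2
  J = 0.0001231 m⁴
Final answer: J = 0.0001231 m⁴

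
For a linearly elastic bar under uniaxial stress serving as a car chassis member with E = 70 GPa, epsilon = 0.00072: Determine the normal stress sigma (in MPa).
Model: a linearly elastic bar under uniaxial stress, so sigma = E·epsilon.
Convert to SI units:
  E = 70 GPa = 7 × 10¹⁰ Pa
Substitute:
  sigma = (7 × 10¹⁰) × 0.00072
  sigma = 5.04 × 10⁷ Pa
Convert: sigma = 5.04 × 10⁷ Pa = 50.4 MPa
Final answer: sigma = 50.4 MPa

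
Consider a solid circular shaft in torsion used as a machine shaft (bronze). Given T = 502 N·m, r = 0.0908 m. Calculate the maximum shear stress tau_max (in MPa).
Model: a solid circular shaft in torsion, so tau_max = (2·T) / (π·r^3).
Substitute:
  tau_max = (2 × 502) / (π × 0.0908^3)
  tau_max = 426900 Pa
Convert: tau_max = 426900 Pa = 0.4269 MPa
Final answer: tau_max = 0.4269 MPa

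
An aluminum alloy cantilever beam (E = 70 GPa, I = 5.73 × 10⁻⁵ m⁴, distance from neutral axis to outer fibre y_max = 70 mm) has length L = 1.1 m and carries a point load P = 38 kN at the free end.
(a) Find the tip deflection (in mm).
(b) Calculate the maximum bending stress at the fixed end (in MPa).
(a) Tip deflection of a cantilever with an end point load: δ = P·L^3 / (3·E·I). Convert P = 38 kN = 38000 N, E = 70 GPa = 7 × 10¹⁰ Pa.
  δ = (38000 × 1.1^3) / (3 × (7 × 10¹⁰) × (5.73 × 10⁻⁵)) = 0.004203 m = 4.203 mm
(b) Maximum bending moment at the fixed end: M = P·L = 38000 × 1.1 = 41800 N·m. Convert y_max = 70 mm = 0.07 m.
  σ = M·y_max / I = (41800 × 0.07) / (5.73 × 10⁻⁵) = 5.106 × 10⁷ Pa = 51.06 MPa
Final answer: (a) δ = 4.203 mm, (b) σ = 51.06 MPa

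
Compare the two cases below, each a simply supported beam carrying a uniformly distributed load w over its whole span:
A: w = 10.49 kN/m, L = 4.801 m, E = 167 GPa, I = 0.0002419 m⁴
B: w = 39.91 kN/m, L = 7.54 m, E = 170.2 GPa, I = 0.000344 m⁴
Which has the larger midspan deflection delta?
Model: a simply supported beam carrying a uniformly distributed load w over its whole span, so delta = (5·w·L^4) / (384·E·I) (SI units).
  A: delta = (5 × 10490 × 4.801^4) / (384 × (1.67 × 10¹¹) × 0.0002419) = 0.001796 m = 1.796 mm
  B: delta = (5 × 39910 × 7.54^4) / (384 × (1.702 × 10¹¹) × 0.000344) = 0.02869 m = 28.69 mm
28.69 mm > 1.796 mm, so B is larger.
Final answer: B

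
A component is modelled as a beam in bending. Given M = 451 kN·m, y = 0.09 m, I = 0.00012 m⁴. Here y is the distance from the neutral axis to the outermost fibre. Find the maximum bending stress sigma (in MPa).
Model: a beam in bending, so sigma = (M·y) / I.
Convert to SI units:
  M = 451 kN·m = 451000 N·m
Substitute:
  sigma = (451000 × 0.09) / 0.00012
  sigma = 3.382 × 10⁸ Pa
Convert: sigma = 3.382 × 10⁸ Pa = 338.2 MPa
Final answer: sigma = 338.2 MPa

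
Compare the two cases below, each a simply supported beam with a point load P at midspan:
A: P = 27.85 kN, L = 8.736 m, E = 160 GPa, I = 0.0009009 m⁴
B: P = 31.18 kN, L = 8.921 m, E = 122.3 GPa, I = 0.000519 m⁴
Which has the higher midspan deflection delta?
Model: a simply supported beam with a point load P at midspan, so delta = (P·L^3) / (48·E·I) (SI units).
  A: delta = (27850 × 8.736^3) / (48 × (1.6 × 10¹¹) × 0.0009009) = 0.002684 m = 2.684 mm
  B: delta = (31180 × 8.921^3) / (48 × (1.223 × 10¹¹) × 0.000519) = 0.007266 m = 7.266 mm
7.266 mm > 2.684 mm, so B is larger.
Final answer: B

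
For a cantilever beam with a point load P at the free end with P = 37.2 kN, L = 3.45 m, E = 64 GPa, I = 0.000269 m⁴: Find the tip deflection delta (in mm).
Model: a cantilever beam with a point load P at the free end, so delta = (P·L^3) / (3·E·I).
Convert to SI units:
  P = 37.2 kN = 37200 N
  E = 64 GPa = 6.4 × 10¹⁰ Pa
Substitute:
  delta = (37200 × 3.45^3) / (3 × (6.4 × 10¹⁰) × 0.000269)
  delta = 0.02958 m
Convert: delta = 0.02958 m = 29.58 mm
Final answer: delta = 29.58 mm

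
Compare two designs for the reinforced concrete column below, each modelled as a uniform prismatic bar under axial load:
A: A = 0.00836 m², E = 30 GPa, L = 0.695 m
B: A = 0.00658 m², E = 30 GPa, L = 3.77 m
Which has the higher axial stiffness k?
Model: a uniform prismatic bar under axial load, so k = (A·E) / L (SI units).
  A: k = (0.00836 × (3 × 10¹⁰)) / 0.695 = 3.609 × 10⁸ N/m = 360.9 MN/m
  B: k = (0.00658 × (3 × 10¹⁰)) / 3.77 = 5.236 × 10⁷ N/m = 52.36 MN/m
360.9 MN/m > 52.36 MN/m, so A is larger.
Final answer: A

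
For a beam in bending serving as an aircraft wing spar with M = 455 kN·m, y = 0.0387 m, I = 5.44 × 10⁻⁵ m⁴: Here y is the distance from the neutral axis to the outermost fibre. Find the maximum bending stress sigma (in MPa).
Model: a beam in bending, so sigma = (M·y) / I.
Convert to SI units:
  M = 455 kN·m = 455000 N·m
Substitute:
  sigma = (455000 × 0.0387) / (5.44 × 10⁻⁵)
  sigma = 3.237 × 10⁸ Pa
Convert: sigma = 3.237 × 10⁸ Pa = 323.7 MPa
Final answer: sigma = 323.7 MPa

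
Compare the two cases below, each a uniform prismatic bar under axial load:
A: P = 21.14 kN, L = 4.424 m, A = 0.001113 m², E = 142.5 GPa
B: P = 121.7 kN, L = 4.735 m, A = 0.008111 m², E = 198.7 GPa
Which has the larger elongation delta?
Model: a uniform prismatic bar under axial load, so delta = (P·L) / (A·E) (SI units).
  A: delta = (21140 × 4.424) / (0.001113 × (1.425 × 10¹¹)) = 0.0005897 m = 0.5897 mm
  B: delta = (121700 × 4.735) / (0.008111 × (1.987 × 10¹¹)) = 0.0003576 m = 0.3576 mm
0.5897 mm > 0.3576 mm, so A is larger.
Final answer: A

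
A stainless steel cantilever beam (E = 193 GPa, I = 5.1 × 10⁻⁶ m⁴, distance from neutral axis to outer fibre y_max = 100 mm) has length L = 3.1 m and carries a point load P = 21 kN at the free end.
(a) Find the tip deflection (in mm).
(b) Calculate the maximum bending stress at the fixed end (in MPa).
(a) Tip deflection of a cantilever with an end point load: δ = P·L^3 / (3·E·I). Convert P = 21 kN = 21000 N, E = 193 GPa = 1.93 × 10¹¹ Pa.
  δ = (21000 × 3.1^3) / (3 × (1.93 × 10¹¹) × (5.1 × 10⁻⁶)) = 0.2119 m = 211.9 mm
(b) Maximum bending moment at the fixed end: M = P·L = 21000 × 3.1 = 65100 N·m. Convert y_max = 100 mm = 0.1 m.
  σ = M·y_max / I = (65100 × 0.1) / (5.1 × 10⁻⁶) = 1.276 × 10⁹ Pa = 1276 MPa
Final answer: (a) δ = 211.9 mm, (b) σ = 1276 MPa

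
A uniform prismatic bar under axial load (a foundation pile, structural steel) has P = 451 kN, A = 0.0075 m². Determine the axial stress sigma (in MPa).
Model: a uniform prismatic bar under axial load, so sigma = P / A.
Convert to SI units:
  P = 451 kN = 451000 N
Substitute:
  sigma = 451000 / 0.0075
  sigma = 6.013 × 10⁷ Pa
Convert: sigma = 6.013 × 10⁷ Pa = 60.13 MPa
Final answer: sigma = 60.13 MPa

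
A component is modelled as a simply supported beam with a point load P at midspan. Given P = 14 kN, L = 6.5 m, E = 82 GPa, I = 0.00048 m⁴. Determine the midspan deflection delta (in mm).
Model: a simply supported beam with a point load P at midspan, so delta = (P·L^3) / (48·E·I).
Convert to SI units:
  P = 14 kN = 14000 N
  E = 82 GPa = 8.2 × 10¹⁰ Pa
Substitute:
  delta = (14000 × 6.5^3) / (48 × (8.2 × 10¹⁰) × 0.00048)
  delta = 0.002035 m
Convert: delta = 0.002035 m = 2.035 mm
Final answer: delta = 2.035 mm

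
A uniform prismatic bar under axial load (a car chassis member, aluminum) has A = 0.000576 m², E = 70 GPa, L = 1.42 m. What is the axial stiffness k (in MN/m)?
Model: a uniform prismatic bar under axial load, so k = (A·E) / L.
Convert to SI units:
  E = 70 GPa = 7 × 10¹⁰ Pa
Substitute:
  k = (0.000576 × (7 × 10¹⁰)) / 1.42
  k = 2.839 × 10⁷ N/m
Convert: k = 2.839 × 10⁷ N/m = 28.39 MN/m
Final answer: k = 28.39 MN/m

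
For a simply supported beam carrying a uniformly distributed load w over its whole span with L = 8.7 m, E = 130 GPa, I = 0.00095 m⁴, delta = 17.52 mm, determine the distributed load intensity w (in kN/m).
Model: a simply supported beam carrying a uniformly distributed load w over its whole span, so delta = (5·w·L^4) / (384·E·I).
Solve for w: w = (384·delta·E·I) / (5·L^4).
Convert to SI units:
  E = 130 GPa = 1.3 × 10¹¹ Pa
  delta = 17.52 mm = 0.01752 m
Substitute:
  w = (384 × 0.01752 × (1.3 × 10¹¹) × 0.00095) / (5 × 8.7^4)
  w = 29010 N/m
Convert: w = 29010 N/m = 29.01 kN/m
Final answer: w = 29.01 kN/m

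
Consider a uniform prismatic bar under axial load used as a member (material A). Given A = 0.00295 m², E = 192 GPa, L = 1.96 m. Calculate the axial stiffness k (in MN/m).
Model: a uniform prismatic bar under axial load, so k = (A·E) / L.
Convert to SI units:
  E = 192 GPa = 1.92 × 10¹¹ Pa
Substitute:
  k = (0.00295 × (1.92 × 10¹¹)) / 1.96
  k = 2.89 × 10⁸ N/m
Convert: k = 2.89 × 10⁸ N/m = 289 MN/m
Final answer: k = 289 MN/m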